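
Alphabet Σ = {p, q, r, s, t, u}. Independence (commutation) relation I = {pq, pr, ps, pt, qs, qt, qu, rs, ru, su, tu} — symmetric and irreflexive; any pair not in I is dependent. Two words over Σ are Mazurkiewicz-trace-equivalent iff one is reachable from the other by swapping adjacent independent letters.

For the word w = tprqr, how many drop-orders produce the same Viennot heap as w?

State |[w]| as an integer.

5

piece 0:t — minimal
piece 1:p — minimal
piece 2:r rests on {0:t}
piece 3:q rests on {2:r}
piece 4:r rests on {3:q}
minimal pieces: {0:t, 1:p}
ways to finish when only these pieces remain (= sum over removing one remaining piece with nothing left below it):
  1 left: {1}→1  {4}→1
  2 left: {1,4}→2  {3,4}→1
  3 left: {1,3,4}→3  {2,3,4}→1
  placing 0:t first → 4 extensions
  placing 1:p first → 1 extensions
total linear extensions = 5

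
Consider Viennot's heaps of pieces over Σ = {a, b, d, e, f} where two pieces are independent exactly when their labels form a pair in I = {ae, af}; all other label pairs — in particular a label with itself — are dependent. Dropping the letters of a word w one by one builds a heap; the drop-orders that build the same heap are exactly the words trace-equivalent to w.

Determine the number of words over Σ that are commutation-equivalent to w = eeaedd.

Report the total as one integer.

4

drop 0:e onto floor
drop 1:e onto {0:e}
drop 2:a onto floor
drop 3:e onto {1:e}
drop 4:d onto {2:a, 3:e}
drop 5:d onto {4:d}
ground layer = {0:e, 2:a}
drop-orders for the pieces not yet dropped (sum over which currently-grounded one goes next):
  1 to go: {5} 1
  2 to go: {4,5} 1
  3 to go: {2,4,5} 1  {3,4,5} 1
  4 to go: {1,3,4,5} 1  {2,3,4,5} 2
  if 0:e drops first: 3 orders
  if 2:a drops first: 1 orders
heap linearizations: 4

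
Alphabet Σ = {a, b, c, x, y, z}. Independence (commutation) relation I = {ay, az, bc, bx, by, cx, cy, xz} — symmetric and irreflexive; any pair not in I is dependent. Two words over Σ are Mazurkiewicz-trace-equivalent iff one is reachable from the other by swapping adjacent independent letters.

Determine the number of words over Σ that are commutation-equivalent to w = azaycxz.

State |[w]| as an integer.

24

#0=a has no predecessor
#1=z has no predecessor
#2=a depends on [0:a]
#3=y depends on [1:z]
#4=c depends on [1:z, 2:a]
#5=x depends on [2:a, 3:y]
#6=z depends on [3:y, 4:c]
sources: [0:a, 1:z]
N(rest) = Σ N(rest − s) over sources s of rest; N(one piece) = 1:
  size 1 → [5]=1  [6]=1
  size 2 → [4,6]=1  [5,6]=2
  size 3 → [3,5,6]=2  [4,5,6]=3
  size 4 → [2,4,5,6]=3  [3,4,5,6]=5
  size 5 → [0,2,4,5,6]=3  [1,3,4,5,6]=5  [2,3,4,5,6]=8
  first=0(a) contributes 13
  first=1(z) contributes 11
|[w]| = 24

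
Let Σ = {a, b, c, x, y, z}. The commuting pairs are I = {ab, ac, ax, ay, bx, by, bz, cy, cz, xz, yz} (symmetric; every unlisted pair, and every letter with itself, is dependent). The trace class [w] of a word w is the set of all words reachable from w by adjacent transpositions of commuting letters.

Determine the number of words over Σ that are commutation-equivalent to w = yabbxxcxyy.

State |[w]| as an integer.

100

drop 0:y onto floor
drop 1:a onto floor
drop 2:b onto floor
drop 3:b onto {2:b}
drop 4:x onto {0:y}
drop 5:x onto {4:x}
drop 6:c onto {3:b, 5:x}
drop 7:x onto {6:c}
drop 8:y onto {7:x}
drop 9:y onto {8:y}
ground layer = {0:y, 1:a, 2:b}
drop-orders for the pieces not yet dropped (sum over which currently-grounded one goes next):
  1 to go: {1} 1  {9} 1
  2 to go: {1,9} 2  {8,9} 1
  3 to go: {1,8,9} 3  {7,8,9} 1
  4 to go: {1,7,8,9} 4  {6,7,8,9} 1
  5 to go: {1,6,7,8,9} 5  {3,6,7,8,9} 1  {5,6,7,8,9} 1
  6 to go: {1,3,6,7,8,9} 6  {1,5,6,7,8,9} 6  {2,3,6,7,8,9} 1  {3,5,6,7,8,9} 2  {4,5,6,7,8,9} 1
  7 to go: {0,4,5,6,7,8,9} 1  {1,2,3,6,7,8,9} 7  {1,3,5,6,7,8,9} 14  {1,4,5,6,7,8,9} 7  {2,3,5,6,7,8,9} 3  {3,4,5,6,7,8,9} 3
  8 to go: {0,1,4,5,6,7,8,9} 8  {0,3,4,5,6,7,8,9} 4  {1,2,3,5,6,7,8,9} 24  {1,3,4,5,6,7,8,9} 24  {2,3,4,5,6,7,8,9} 6
  if 0:y drops first: 54 orders
  if 1:a drops first: 10 orders
  if 2:b drops first: 36 orders
heap linearizations: 100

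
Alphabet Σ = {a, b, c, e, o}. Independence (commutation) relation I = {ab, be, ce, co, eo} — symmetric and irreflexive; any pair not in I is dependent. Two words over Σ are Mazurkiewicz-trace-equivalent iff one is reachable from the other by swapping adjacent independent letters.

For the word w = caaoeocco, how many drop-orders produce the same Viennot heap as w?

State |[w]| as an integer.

60

drop 0:c onto floor
drop 1:a onto {0:c}
drop 2:a onto {1:a}
drop 3:o onto {2:a}
drop 4:e onto {2:a}
drop 5:o onto {3:o}
drop 6:c onto {2:a}
drop 7:c onto {6:c}
drop 8:o onto {5:o}
ground layer = {0:c}
drop-orders for the pieces not yet dropped (sum over which currently-grounded one goes next):
  1 to go: {4} 1  {7} 1  {8} 1
  2 to go: {4,7} 2  {4,8} 2  {5,8} 1  {6,7} 1  {7,8} 2
  3 to go: {3,5,8} 1  {4,5,8} 3  {4,6,7} 3  {4,7,8} 6  {5,7,8} 3  {6,7,8} 3
  4 to go: {3,4,5,8} 4  {3,5,7,8} 4  {4,5,7,8} 12  {4,6,7,8} 12  {5,6,7,8} 6
  5 to go: {3,4,5,7,8} 20  {3,5,6,7,8} 10  {4,5,6,7,8} 30
  6 to go: {3,4,5,6,7,8} 60
  7 to go: {2,3,4,5,6,7,8} 60
  if 0:c drops first: 60 orders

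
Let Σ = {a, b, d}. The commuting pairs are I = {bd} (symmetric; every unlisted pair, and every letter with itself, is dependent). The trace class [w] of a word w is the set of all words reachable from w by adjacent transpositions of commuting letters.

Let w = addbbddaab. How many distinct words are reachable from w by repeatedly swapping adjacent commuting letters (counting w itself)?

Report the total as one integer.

#0=a has no predecessor
#1=d depends on [0:a]
#2=d depends on [1:d]
#3=b depends on [0:a]
#4=b depends on [3:b]
#5=d depends on [2:d]
#6=d depends on [5:d]
#7=a depends on [4:b, 6:d]
#8=a depends on [7:a]
#9=b depends on [8:a]
sources: [0:a]
N(rest) = Σ N(rest − s) over sources s of rest; N(one piece) = 1:
  size 1 → [9]=1
  size 2 → [8,9]=1
  size 3 → [7,8,9]=1
  size 4 → [4,7,8,9]=1  [6,7,8,9]=1
  size 5 → [3,4,7,8,9]=1  [4,6,7,8,9]=2  [5,6,7,8,9]=1
  size 6 → [2,5,6,7,8,9]=1  [3,4,6,7,8,9]=3  [4,5,6,7,8,9]=3
  size 7 → [1,2,5,6,7,8,9]=1  [2,4,5,6,7,8,9]=4  [3,4,5,6,7,8,9]=6
  size 8 → [1,2,4,5,6,7,8,9]=5  [2,3,4,5,6,7,8,9]=10
  first=0(a) contributes 15

15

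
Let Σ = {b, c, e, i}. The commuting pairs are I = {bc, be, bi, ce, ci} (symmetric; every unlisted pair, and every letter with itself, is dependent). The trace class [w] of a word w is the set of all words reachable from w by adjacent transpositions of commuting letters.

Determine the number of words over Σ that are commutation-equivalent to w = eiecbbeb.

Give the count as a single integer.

280

#0=e has no predecessor
#1=i depends on [0:e]
#2=e depends on [1:i]
#3=c has no predecessor
#4=b has no predecessor
#5=b depends on [4:b]
#6=e depends on [2:e]
#7=b depends on [5:b]
sources: [0:e, 3:c, 4:b]
N(rest) = Σ N(rest − s) over sources s of rest; N(one piece) = 1:
  size 1 → [3]=1  [6]=1  [7]=1
  size 2 → [2,6]=1  [3,6]=2  [3,7]=2  [5,7]=1  [6,7]=2
  size 3 → [1,2,6]=1  [2,3,6]=3  [2,6,7]=3  [3,5,7]=3  [3,6,7]=6  [4,5,7]=1  [5,6,7]=3
  size 4 → [0,1,2,6]=1  [1,2,3,6]=4  [1,2,6,7]=4  [2,3,6,7]=12  [2,5,6,7]=6  [3,4,5,7]=4  [3,5,6,7]=12  [4,5,6,7]=4
  size 5 → [0,1,2,3,6]=5  [0,1,2,6,7]=5  [1,2,3,6,7]=20  [1,2,5,6,7]=10  [2,3,5,6,7]=30  [2,4,5,6,7]=10  [3,4,5,6,7]=20
  size 6 → [0,1,2,3,6,7]=30  [0,1,2,5,6,7]=15  [1,2,3,5,6,7]=60  [1,2,4,5,6,7]=20  [2,3,4,5,6,7]=60
  first=0(e) contributes 140
  first=3(c) contributes 35
  first=4(b) contributes 105
|[w]| = 280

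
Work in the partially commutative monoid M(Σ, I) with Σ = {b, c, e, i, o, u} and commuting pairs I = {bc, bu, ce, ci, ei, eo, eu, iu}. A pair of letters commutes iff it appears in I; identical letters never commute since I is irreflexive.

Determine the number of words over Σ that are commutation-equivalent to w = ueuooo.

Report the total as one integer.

6

piece 0:u — minimal
piece 1:e — minimal
piece 2:u rests on {0:u}
piece 3:o rests on {2:u}
piece 4:o rests on {3:o}
piece 5:o rests on {4:o}
minimal pieces: {0:u, 1:e}
ways to finish when only these pieces remain (= sum over removing one remaining piece with nothing left below it):
  1 left: {1}→1  {5}→1
  2 left: {1,5}→2  {4,5}→1
  3 left: {1,4,5}→3  {3,4,5}→1
  4 left: {1,3,4,5}→4  {2,3,4,5}→1
  placing 0:u first → 5 extensions
  placing 1:e first → 1 extensions
total linear extensions = 6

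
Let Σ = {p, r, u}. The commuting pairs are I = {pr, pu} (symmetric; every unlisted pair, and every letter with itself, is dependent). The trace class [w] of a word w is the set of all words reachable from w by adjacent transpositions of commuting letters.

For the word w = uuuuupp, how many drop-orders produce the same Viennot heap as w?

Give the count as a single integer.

21

drop 0:u onto floor
drop 1:u onto {0:u}
drop 2:u onto {1:u}
drop 3:u onto {2:u}
drop 4:u onto {3:u}
drop 5:p onto floor
drop 6:p onto {5:p}
ground layer = {0:u, 5:p}
drop-orders for the pieces not yet dropped (sum over which currently-grounded one goes next):
  1 to go: {4} 1  {6} 1
  2 to go: {3,4} 1  {4,6} 2  {5,6} 1
  3 to go: {2,3,4} 1  {3,4,6} 3  {4,5,6} 3
  4 to go: {1,2,3,4} 1  {2,3,4,6} 4  {3,4,5,6} 6
  5 to go: {0,1,2,3,4} 1  {1,2,3,4,6} 5  {2,3,4,5,6} 10
  if 0:u drops first: 15 orders
  if 5:p drops first: 6 orders
heap linearizations: 21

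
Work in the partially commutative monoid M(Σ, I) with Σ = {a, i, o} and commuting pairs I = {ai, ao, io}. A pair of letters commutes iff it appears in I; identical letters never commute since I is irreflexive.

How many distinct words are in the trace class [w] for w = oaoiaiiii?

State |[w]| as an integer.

0(o) covers ∅
1(a) covers ∅
2(o) covers 0:o
3(i) covers ∅
4(a) covers 1:a
5(i) covers 3:i
6(i) covers 5:i
7(i) covers 6:i
8(i) covers 7:i
floor of heap: 0:o, 1:a, 3:i
completions by unplaced set U, small U first (add the entries for U minus each lowest piece of U):
  |U|=1: {2}:1  {4}:1  {8}:1
  |U|=2: {0,2}:1  {1,4}:1  {2,4}:2  {2,8}:2  {4,8}:2  {7,8}:1
  |U|=3: {0,2,4}:3  {0,2,8}:3  {1,2,4}:3  {1,4,8}:3  {2,4,8}:6  {2,7,8}:3  {4,7,8}:3  {6,7,8}:1
  |U|=4: {0,1,2,4}:6  {0,2,4,8}:12  {0,2,7,8}:6  {1,2,4,8}:12  {1,4,7,8}:6  {2,4,7,8}:12  {2,6,7,8}:4  {4,6,7,8}:4  {5,6,7,8}:1
  |U|=5: {0,1,2,4,8}:30  {0,2,4,7,8}:30  {0,2,6,7,8}:10  {1,2,4,7,8}:30  {1,4,6,7,8}:10  {2,4,6,7,8}:20  {2,5,6,7,8}:5  {3,5,6,7,8}:1  {4,5,6,7,8}:5
  |U|=6: {0,1,2,4,7,8}:90  {0,2,4,6,7,8}:60  {0,2,5,6,7,8}:15  {1,2,4,6,7,8}:60  {1,4,5,6,7,8}:15  {2,3,5,6,7,8}:6  {2,4,5,6,7,8}:30  {3,4,5,6,7,8}:6
  |U|=7: {0,1,2,4,6,7,8}:210  {0,2,3,5,6,7,8}:21  {0,2,4,5,6,7,8}:105  {1,2,4,5,6,7,8}:105  {1,3,4,5,6,7,8}:21  {2,3,4,5,6,7,8}:42
  start at 0(o): 168
  start at 1(a): 168
  start at 3(i): 420
sum over floor = 756

756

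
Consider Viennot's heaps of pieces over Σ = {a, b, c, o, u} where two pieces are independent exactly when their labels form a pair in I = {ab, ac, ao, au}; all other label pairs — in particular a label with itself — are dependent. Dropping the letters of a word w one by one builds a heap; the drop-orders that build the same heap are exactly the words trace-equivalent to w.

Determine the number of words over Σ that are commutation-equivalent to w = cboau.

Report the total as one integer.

0(c) covers ∅
1(b) covers 0:c
2(o) covers 1:b
3(a) covers ∅
4(u) covers 2:o
floor of heap: 0:c, 3:a
completions by unplaced set U, small U first (add the entries for U minus each lowest piece of U):
  |U|=1: {3}:1  {4}:1
  |U|=2: {2,4}:1  {3,4}:2
  |U|=3: {1,2,4}:1  {2,3,4}:3
  start at 0(c): 4
  start at 3(a): 1
sum over floor = 5

5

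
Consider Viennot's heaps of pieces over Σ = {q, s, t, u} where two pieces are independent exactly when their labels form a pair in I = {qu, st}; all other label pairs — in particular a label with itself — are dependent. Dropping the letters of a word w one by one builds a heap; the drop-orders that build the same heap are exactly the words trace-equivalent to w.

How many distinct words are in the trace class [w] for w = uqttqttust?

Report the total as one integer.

#0=u has no predecessor
#1=q has no predecessor
#2=t depends on [0:u, 1:q]
#3=t depends on [2:t]
#4=q depends on [3:t]
#5=t depends on [4:q]
#6=t depends on [5:t]
#7=u depends on [6:t]
#8=s depends on [7:u]
#9=t depends on [7:u]
sources: [0:u, 1:q]
N(rest) = Σ N(rest − s) over sources s of rest; N(one piece) = 1:
  size 1 → [8]=1  [9]=1
  size 2 → [8,9]=2
  size 3 → [7,8,9]=2
  size 4 → [6,7,8,9]=2
  size 5 → [5,6,7,8,9]=2
  size 6 → [4,5,6,7,8,9]=2
  size 7 → [3,4,5,6,7,8,9]=2
  size 8 → [2,3,4,5,6,7,8,9]=2
  first=0(u) contributes 2
  first=1(q) contributes 2
|[w]| = 4

4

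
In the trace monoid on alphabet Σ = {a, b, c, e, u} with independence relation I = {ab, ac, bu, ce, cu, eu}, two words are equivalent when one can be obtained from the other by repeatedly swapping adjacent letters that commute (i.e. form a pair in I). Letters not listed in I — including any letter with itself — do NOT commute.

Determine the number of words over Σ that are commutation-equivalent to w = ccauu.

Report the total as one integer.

piece 0:c — minimal
piece 1:c rests on {0:c}
piece 2:a — minimal
piece 3:u rests on {2:a}
piece 4:u rests on {3:u}
minimal pieces: {0:c, 2:a}
ways to finish when only these pieces remain (= sum over removing one remaining piece with nothing left below it):
  1 left: {1}→1  {4}→1
  2 left: {0,1}→1  {1,4}→2  {3,4}→1
  3 left: {0,1,4}→3  {1,3,4}→3  {2,3,4}→1
  placing 0:c first → 4 extensions
  placing 2:a first → 6 extensions
total linear extensions = 10

10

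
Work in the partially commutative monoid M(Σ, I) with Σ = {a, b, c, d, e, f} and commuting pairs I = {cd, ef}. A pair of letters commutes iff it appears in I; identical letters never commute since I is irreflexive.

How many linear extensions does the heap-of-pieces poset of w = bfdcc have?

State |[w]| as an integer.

3

piece 0:b — minimal
piece 1:f rests on {0:b}
piece 2:d rests on {1:f}
piece 3:c rests on {1:f}
piece 4:c rests on {3:c}
minimal pieces: {0:b}
ways to finish when only these pieces remain (= sum over removing one remaining piece with nothing left below it):
  1 left: {2}→1  {4}→1
  2 left: {2,4}→2  {3,4}→1
  3 left: {2,3,4}→3
  placing 0:b first → 3 extensions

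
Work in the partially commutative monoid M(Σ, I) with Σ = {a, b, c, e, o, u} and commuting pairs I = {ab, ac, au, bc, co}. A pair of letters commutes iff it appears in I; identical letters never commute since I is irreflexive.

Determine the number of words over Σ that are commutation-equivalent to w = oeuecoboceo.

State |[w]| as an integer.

10

#0=o has no predecessor
#1=e depends on [0:o]
#2=u depends on [1:e]
#3=e depends on [2:u]
#4=c depends on [3:e]
#5=o depends on [3:e]
#6=b depends on [5:o]
#7=o depends on [6:b]
#8=c depends on [4:c]
#9=e depends on [7:o, 8:c]
#10=o depends on [9:e]
sources: [0:o]
N(rest) = Σ N(rest − s) over sources s of rest; N(one piece) = 1:
  size 1 → [10]=1
  size 2 → [9,10]=1
  size 3 → [7,9,10]=1  [8,9,10]=1
  size 4 → [4,8,9,10]=1  [6,7,9,10]=1  [7,8,9,10]=2
  size 5 → [4,7,8,9,10]=3  [5,6,7,9,10]=1  [6,7,8,9,10]=3
  size 6 → [4,6,7,8,9,10]=6  [5,6,7,8,9,10]=4
  size 7 → [4,5,6,7,8,9,10]=10
  size 8 → [3,4,5,6,7,8,9,10]=10
  size 9 → [2,3,4,5,6,7,8,9,10]=10
  first=0(o) contributes 10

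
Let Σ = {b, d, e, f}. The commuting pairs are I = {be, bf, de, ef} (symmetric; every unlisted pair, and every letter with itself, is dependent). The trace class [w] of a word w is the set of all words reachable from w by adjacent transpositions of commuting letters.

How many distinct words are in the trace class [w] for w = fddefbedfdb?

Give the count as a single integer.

110

0(f) covers ∅
1(d) covers 0:f
2(d) covers 1:d
3(e) covers ∅
4(f) covers 2:d
5(b) covers 2:d
6(e) covers 3:e
7(d) covers 4:f, 5:b
8(f) covers 7:d
9(d) covers 8:f
10(b) covers 9:d
floor of heap: 0:f, 3:e
completions by unplaced set U, small U first (add the entries for U minus each lowest piece of U):
  |U|=1: {6}:1  {10}:1
  |U|=2: {3,6}:1  {6,10}:2  {9,10}:1
  |U|=3: {3,6,10}:3  {6,9,10}:3  {8,9,10}:1
  |U|=4: {3,6,9,10}:6  {6,8,9,10}:4  {7,8,9,10}:1
  |U|=5: {3,6,8,9,10}:10  {4,7,8,9,10}:1  {5,7,8,9,10}:1  {6,7,8,9,10}:5
  |U|=6: {3,6,7,8,9,10}:15  {4,5,7,8,9,10}:2  {4,6,7,8,9,10}:6  {5,6,7,8,9,10}:6
  |U|=7: {2,4,5,7,8,9,10}:2  {3,4,6,7,8,9,10}:21  {3,5,6,7,8,9,10}:21  {4,5,6,7,8,9,10}:14
  |U|=8: {1,2,4,5,7,8,9,10}:2  {2,4,5,6,7,8,9,10}:16  {3,4,5,6,7,8,9,10}:56
  |U|=9: {0,1,2,4,5,7,8,9,10}:2  {1,2,4,5,6,7,8,9,10}:18  {2,3,4,5,6,7,8,9,10}:72
  start at 0(f): 90
  start at 3(e): 20
sum over floor = 110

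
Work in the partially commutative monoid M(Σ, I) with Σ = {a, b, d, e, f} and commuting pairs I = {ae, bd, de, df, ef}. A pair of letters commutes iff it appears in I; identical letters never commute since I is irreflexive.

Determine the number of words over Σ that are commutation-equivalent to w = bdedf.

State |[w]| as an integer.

20

0(b) covers ∅
1(d) covers ∅
2(e) covers 0:b
3(d) covers 1:d
4(f) covers 0:b
floor of heap: 0:b, 1:d
completions by unplaced set U, small U first (add the entries for U minus each lowest piece of U):
  |U|=1: {2}:1  {3}:1  {4}:1
  |U|=2: {1,3}:1  {2,3}:2  {2,4}:2  {3,4}:2
  |U|=3: {0,2,4}:2  {1,2,3}:3  {1,3,4}:3  {2,3,4}:6
  start at 0(b): 12
  start at 1(d): 8
sum over floor = 20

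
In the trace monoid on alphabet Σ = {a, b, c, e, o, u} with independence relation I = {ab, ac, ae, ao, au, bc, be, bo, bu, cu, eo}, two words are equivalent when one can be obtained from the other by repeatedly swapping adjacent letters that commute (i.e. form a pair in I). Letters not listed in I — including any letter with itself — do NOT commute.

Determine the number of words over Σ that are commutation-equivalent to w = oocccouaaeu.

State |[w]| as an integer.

piece 0:o — minimal
piece 1:o rests on {0:o}
piece 2:c rests on {1:o}
piece 3:c rests on {2:c}
piece 4:c rests on {3:c}
piece 5:o rests on {4:c}
piece 6:u rests on {5:o}
piece 7:a — minimal
piece 8:a rests on {7:a}
piece 9:e rests on {6:u}
piece 10:u rests on {9:e}
minimal pieces: {0:o, 7:a}
ways to finish when only these pieces remain (= sum over removing one remaining piece with nothing left below it):
  1 left: {8}→1  {10}→1
  2 left: {7,8}→1  {8,10}→2  {9,10}→1
  3 left: {6,9,10}→1  {7,8,10}→3  {8,9,10}→3
  4 left: {5,6,9,10}→1  {6,8,9,10}→4  {7,8,9,10}→6
  5 left: {4,5,6,9,10}→1  {5,6,8,9,10}→5  {6,7,8,9,10}→10
  6 left: {3,4,5,6,9,10}→1  {4,5,6,8,9,10}→6  {5,6,7,8,9,10}→15
  7 left: {2,3,4,5,6,9,10}→1  {3,4,5,6,8,9,10}→7  {4,5,6,7,8,9,10}→21
  8 left: {1,2,3,4,5,6,9,10}→1  {2,3,4,5,6,8,9,10}→8  {3,4,5,6,7,8,9,10}→28
  9 left: {0,1,2,3,4,5,6,9,10}→1  {1,2,3,4,5,6,8,9,10}→9  {2,3,4,5,6,7,8,9,10}→36
  placing 0:o first → 45 extensions
  placing 7:a first → 10 extensions
total linear extensions = 55

55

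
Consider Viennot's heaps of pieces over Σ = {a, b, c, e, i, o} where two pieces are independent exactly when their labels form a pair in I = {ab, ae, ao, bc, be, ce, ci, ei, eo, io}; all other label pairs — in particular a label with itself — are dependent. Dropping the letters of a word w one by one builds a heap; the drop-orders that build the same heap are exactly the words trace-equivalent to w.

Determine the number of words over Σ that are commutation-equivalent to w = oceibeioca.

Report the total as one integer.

765

piece 0:o — minimal
piece 1:c rests on {0:o}
piece 2:e — minimal
piece 3:i — minimal
piece 4:b rests on {0:o, 3:i}
piece 5:e rests on {2:e}
piece 6:i rests on {4:b}
piece 7:o rests on {1:c, 4:b}
piece 8:c rests on {7:o}
piece 9:a rests on {6:i, 8:c}
minimal pieces: {0:o, 2:e, 3:i}
ways to finish when only these pieces remain (= sum over removing one remaining piece with nothing left below it):
  1 left: {5}→1  {9}→1
  2 left: {2,5}→1  {5,9}→2  {6,9}→1  {8,9}→1
  3 left: {2,5,9}→3  {5,6,9}→3  {5,8,9}→3  {6,8,9}→2  {7,8,9}→1
  4 left: {1,7,8,9}→1  {2,5,6,9}→6  {2,5,8,9}→6  {5,6,8,9}→8  {5,7,8,9}→4  {6,7,8,9}→3
  5 left: {1,5,7,8,9}→5  {1,6,7,8,9}→4  {2,5,6,8,9}→20  {2,5,7,8,9}→10  {4,6,7,8,9}→3  {5,6,7,8,9}→15
  6 left: {1,2,5,7,8,9}→15  {1,4,6,7,8,9}→7  {1,5,6,7,8,9}→24  {2,5,6,7,8,9}→45  {3,4,6,7,8,9}→3  {4,5,6,7,8,9}→18
  7 left: {0,1,4,6,7,8,9}→7  {1,2,5,6,7,8,9}→84  {1,3,4,6,7,8,9}→10  {1,4,5,6,7,8,9}→49  {2,4,5,6,7,8,9}→63  {3,4,5,6,7,8,9}→21
  8 left: {0,1,3,4,6,7,8,9}→17  {0,1,4,5,6,7,8,9}→56  {1,2,4,5,6,7,8,9}→196  {1,3,4,5,6,7,8,9}→80  {2,3,4,5,6,7,8,9}→84
  placing 0:o first → 360 extensions
  placing 2:e first → 153 extensions
  placing 3:i first → 252 extensions
total linear extensions = 765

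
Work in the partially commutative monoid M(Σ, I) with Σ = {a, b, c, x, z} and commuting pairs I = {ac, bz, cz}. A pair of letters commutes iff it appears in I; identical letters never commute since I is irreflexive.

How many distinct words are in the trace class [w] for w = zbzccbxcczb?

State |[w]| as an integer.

60

#0=z has no predecessor
#1=b has no predecessor
#2=z depends on [0:z]
#3=c depends on [1:b]
#4=c depends on [3:c]
#5=b depends on [4:c]
#6=x depends on [2:z, 5:b]
#7=c depends on [6:x]
#8=c depends on [7:c]
#9=z depends on [6:x]
#10=b depends on [8:c]
sources: [0:z, 1:b]
N(rest) = Σ N(rest − s) over sources s of rest; N(one piece) = 1:
  size 1 → [9]=1  [10]=1
  size 2 → [8,10]=1  [9,10]=2
  size 3 → [7,8,10]=1  [8,9,10]=3
  size 4 → [7,8,9,10]=4
  size 5 → [6,7,8,9,10]=4
  size 6 → [2,6,7,8,9,10]=4  [5,6,7,8,9,10]=4
  size 7 → [0,2,6,7,8,9,10]=4  [2,5,6,7,8,9,10]=8  [4,5,6,7,8,9,10]=4
  size 8 → [0,2,5,6,7,8,9,10]=12  [2,4,5,6,7,8,9,10]=12  [3,4,5,6,7,8,9,10]=4
  size 9 → [0,2,4,5,6,7,8,9,10]=24  [1,3,4,5,6,7,8,9,10]=4  [2,3,4,5,6,7,8,9,10]=16
  first=0(z) contributes 20
  first=1(b) contributes 40
|[w]| = 60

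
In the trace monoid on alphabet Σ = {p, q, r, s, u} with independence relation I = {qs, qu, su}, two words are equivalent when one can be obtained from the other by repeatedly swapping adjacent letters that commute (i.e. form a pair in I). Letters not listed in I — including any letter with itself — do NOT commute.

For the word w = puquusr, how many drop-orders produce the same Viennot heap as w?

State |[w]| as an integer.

#0=p has no predecessor
#1=u depends on [0:p]
#2=q depends on [0:p]
#3=u depends on [1:u]
#4=u depends on [3:u]
#5=s depends on [0:p]
#6=r depends on [2:q, 4:u, 5:s]
sources: [0:p]
N(rest) = Σ N(rest − s) over sources s of rest; N(one piece) = 1:
  size 1 → [6]=1
  size 2 → [2,6]=1  [4,6]=1  [5,6]=1
  size 3 → [2,4,6]=2  [2,5,6]=2  [3,4,6]=1  [4,5,6]=2
  size 4 → [1,3,4,6]=1  [2,3,4,6]=3  [2,4,5,6]=6  [3,4,5,6]=3
  size 5 → [1,2,3,4,6]=4  [1,3,4,5,6]=4  [2,3,4,5,6]=12
  first=0(p) contributes 20

20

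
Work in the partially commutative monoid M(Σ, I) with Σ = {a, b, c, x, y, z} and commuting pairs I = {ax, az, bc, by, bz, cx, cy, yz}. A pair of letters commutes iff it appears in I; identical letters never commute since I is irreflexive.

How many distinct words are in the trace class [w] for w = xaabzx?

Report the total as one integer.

drop 0:x onto floor
drop 1:a onto floor
drop 2:a onto {1:a}
drop 3:b onto {0:x, 2:a}
drop 4:z onto {0:x}
drop 5:x onto {3:b, 4:z}
ground layer = {0:x, 1:a}
drop-orders for the pieces not yet dropped (sum over which currently-grounded one goes next):
  1 to go: {5} 1
  2 to go: {3,5} 1  {4,5} 1
  3 to go: {2,3,5} 1  {3,4,5} 2
  4 to go: {0,3,4,5} 2  {1,2,3,5} 1  {2,3,4,5} 3
  if 0:x drops first: 4 orders
  if 1:a drops first: 5 orders
heap linearizations: 9

9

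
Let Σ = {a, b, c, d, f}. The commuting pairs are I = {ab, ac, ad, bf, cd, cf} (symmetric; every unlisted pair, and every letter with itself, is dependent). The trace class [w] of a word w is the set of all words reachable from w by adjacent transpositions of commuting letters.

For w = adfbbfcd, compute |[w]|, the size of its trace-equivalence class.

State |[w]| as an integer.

#0=a has no predecessor
#1=d has no predecessor
#2=f depends on [0:a, 1:d]
#3=b depends on [1:d]
#4=b depends on [3:b]
#5=f depends on [2:f]
#6=c depends on [4:b]
#7=d depends on [4:b, 5:f]
sources: [0:a, 1:d]
N(rest) = Σ N(rest − s) over sources s of rest; N(one piece) = 1:
  size 1 → [6]=1  [7]=1
  size 2 → [5,7]=1  [6,7]=2
  size 3 → [2,5,7]=1  [4,6,7]=2  [5,6,7]=3
  size 4 → [0,2,5,7]=1  [2,5,6,7]=4  [3,4,6,7]=2  [4,5,6,7]=5
  size 5 → [0,2,5,6,7]=5  [2,4,5,6,7]=9  [3,4,5,6,7]=7
  size 6 → [0,2,4,5,6,7]=14  [2,3,4,5,6,7]=16
  first=0(a) contributes 16
  first=1(d) contributes 30
|[w]| = 46

46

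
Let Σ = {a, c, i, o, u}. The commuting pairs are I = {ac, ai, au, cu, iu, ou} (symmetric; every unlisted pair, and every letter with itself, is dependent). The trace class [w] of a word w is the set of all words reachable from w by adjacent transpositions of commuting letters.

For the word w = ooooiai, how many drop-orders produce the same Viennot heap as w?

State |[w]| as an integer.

0(o) covers ∅
1(o) covers 0:o
2(o) covers 1:o
3(o) covers 2:o
4(i) covers 3:o
5(a) covers 3:o
6(i) covers 4:i
floor of heap: 0:o
completions by unplaced set U, small U first (add the entries for U minus each lowest piece of U):
  |U|=1: {5}:1  {6}:1
  |U|=2: {4,6}:1  {5,6}:2
  |U|=3: {4,5,6}:3
  |U|=4: {3,4,5,6}:3
  |U|=5: {2,3,4,5,6}:3
  start at 0(o): 3

3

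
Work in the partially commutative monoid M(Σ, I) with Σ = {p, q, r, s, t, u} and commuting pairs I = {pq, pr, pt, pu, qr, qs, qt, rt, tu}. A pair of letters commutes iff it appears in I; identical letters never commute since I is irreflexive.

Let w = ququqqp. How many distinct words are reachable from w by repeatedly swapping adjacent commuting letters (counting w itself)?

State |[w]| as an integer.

piece 0:q — minimal
piece 1:u rests on {0:q}
piece 2:q rests on {1:u}
piece 3:u rests on {2:q}
piece 4:q rests on {3:u}
piece 5:q rests on {4:q}
piece 6:p — minimal
minimal pieces: {0:q, 6:p}
ways to finish when only these pieces remain (= sum over removing one remaining piece with nothing left below it):
  1 left: {5}→1  {6}→1
  2 left: {4,5}→1  {5,6}→2
  3 left: {3,4,5}→1  {4,5,6}→3
  4 left: {2,3,4,5}→1  {3,4,5,6}→4
  5 left: {1,2,3,4,5}→1  {2,3,4,5,6}→5
  placing 0:q first → 6 extensions
  placing 6:p first → 1 extensions
total linear extensions = 7

7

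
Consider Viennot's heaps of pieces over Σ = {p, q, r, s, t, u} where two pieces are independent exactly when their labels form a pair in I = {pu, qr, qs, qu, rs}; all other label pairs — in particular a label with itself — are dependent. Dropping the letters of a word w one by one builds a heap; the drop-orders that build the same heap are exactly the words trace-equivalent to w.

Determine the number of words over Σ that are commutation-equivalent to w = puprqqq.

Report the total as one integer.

#0=p has no predecessor
#1=u has no predecessor
#2=p depends on [0:p]
#3=r depends on [1:u, 2:p]
#4=q depends on [2:p]
#5=q depends on [4:q]
#6=q depends on [5:q]
sources: [0:p, 1:u]
N(rest) = Σ N(rest − s) over sources s of rest; N(one piece) = 1:
  size 1 → [3]=1  [6]=1
  size 2 → [1,3]=1  [3,6]=2  [5,6]=1
  size 3 → [1,3,6]=3  [3,5,6]=3  [4,5,6]=1
  size 4 → [1,3,5,6]=6  [3,4,5,6]=4
  size 5 → [1,3,4,5,6]=10  [2,3,4,5,6]=4
  first=0(p) contributes 14
  first=1(u) contributes 4
|[w]| = 18

18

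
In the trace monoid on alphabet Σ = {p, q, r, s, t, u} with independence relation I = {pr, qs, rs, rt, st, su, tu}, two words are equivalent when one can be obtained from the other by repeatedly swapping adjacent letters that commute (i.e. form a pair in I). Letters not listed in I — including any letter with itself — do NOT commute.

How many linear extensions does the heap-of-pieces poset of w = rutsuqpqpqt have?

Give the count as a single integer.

24

drop 0:r onto floor
drop 1:u onto {0:r}
drop 2:t onto floor
drop 3:s onto floor
drop 4:u onto {1:u}
drop 5:q onto {2:t, 4:u}
drop 6:p onto {3:s, 5:q}
drop 7:q onto {6:p}
drop 8:p onto {7:q}
drop 9:q onto {8:p}
drop 10:t onto {9:q}
ground layer = {0:r, 2:t, 3:s}
drop-orders for the pieces not yet dropped (sum over which currently-grounded one goes next):
  1 to go: {10} 1
  2 to go: {9,10} 1
  3 to go: {8,9,10} 1
  4 to go: {7,8,9,10} 1
  5 to go: {6,7,8,9,10} 1
  6 to go: {3,6,7,8,9,10} 1  {5,6,7,8,9,10} 1
  7 to go: {2,5,6,7,8,9,10} 1  {3,5,6,7,8,9,10} 2  {4,5,6,7,8,9,10} 1
  8 to go: {1,4,5,6,7,8,9,10} 1  {2,3,5,6,7,8,9,10} 3  {2,4,5,6,7,8,9,10} 2  {3,4,5,6,7,8,9,10} 3
  9 to go: {0,1,4,5,6,7,8,9,10} 1  {1,2,4,5,6,7,8,9,10} 3  {1,3,4,5,6,7,8,9,10} 4  {2,3,4,5,6,7,8,9,10} 8
  if 0:r drops first: 15 orders
  if 2:t drops first: 5 orders
  if 3:s drops first: 4 orders
heap linearizations: 24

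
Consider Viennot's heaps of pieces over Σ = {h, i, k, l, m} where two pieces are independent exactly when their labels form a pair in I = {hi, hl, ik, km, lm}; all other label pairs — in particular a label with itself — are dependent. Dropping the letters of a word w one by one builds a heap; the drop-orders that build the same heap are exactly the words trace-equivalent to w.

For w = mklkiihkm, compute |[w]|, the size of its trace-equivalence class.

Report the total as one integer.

57

drop 0:m onto floor
drop 1:k onto floor
drop 2:l onto {1:k}
drop 3:k onto {2:l}
drop 4:i onto {0:m, 2:l}
drop 5:i onto {4:i}
drop 6:h onto {0:m, 3:k}
drop 7:k onto {6:h}
drop 8:m onto {5:i, 6:h}
ground layer = {0:m, 1:k}
drop-orders for the pieces not yet dropped (sum over which currently-grounded one goes next):
  1 to go: {7} 1  {8} 1
  2 to go: {5,8} 1  {7,8} 2
  3 to go: {4,5,8} 1  {5,7,8} 3  {6,7,8} 2
  4 to go: {3,6,7,8} 2  {4,5,7,8} 4  {5,6,7,8} 5
  5 to go: {3,5,6,7,8} 7  {4,5,6,7,8} 9
  6 to go: {0,4,5,6,7,8} 9  {3,4,5,6,7,8} 16
  7 to go: {0,3,4,5,6,7,8} 25  {2,3,4,5,6,7,8} 16
  if 0:m drops first: 16 orders
  if 1:k drops first: 41 orders
heap linearizations: 57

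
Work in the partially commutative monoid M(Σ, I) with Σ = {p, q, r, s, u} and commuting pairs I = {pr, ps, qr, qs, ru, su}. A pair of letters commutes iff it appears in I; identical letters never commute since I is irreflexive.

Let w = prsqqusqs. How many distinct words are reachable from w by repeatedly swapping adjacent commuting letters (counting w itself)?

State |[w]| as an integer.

126

#0=p has no predecessor
#1=r has no predecessor
#2=s depends on [1:r]
#3=q depends on [0:p]
#4=q depends on [3:q]
#5=u depends on [4:q]
#6=s depends on [2:s]
#7=q depends on [5:u]
#8=s depends on [6:s]
sources: [0:p, 1:r]
N(rest) = Σ N(rest − s) over sources s of rest; N(one piece) = 1:
  size 1 → [7]=1  [8]=1
  size 2 → [5,7]=1  [6,8]=1  [7,8]=2
  size 3 → [2,6,8]=1  [4,5,7]=1  [5,7,8]=3  [6,7,8]=3
  size 4 → [1,2,6,8]=1  [2,6,7,8]=4  [3,4,5,7]=1  [4,5,7,8]=4  [5,6,7,8]=6
  size 5 → [0,3,4,5,7]=1  [1,2,6,7,8]=5  [2,5,6,7,8]=10  [3,4,5,7,8]=5  [4,5,6,7,8]=10
  size 6 → [0,3,4,5,7,8]=6  [1,2,5,6,7,8]=15  [2,4,5,6,7,8]=20  [3,4,5,6,7,8]=15
  size 7 → [0,3,4,5,6,7,8]=21  [1,2,4,5,6,7,8]=35  [2,3,4,5,6,7,8]=35
  first=0(p) contributes 70
  first=1(r) contributes 56
|[w]| = 126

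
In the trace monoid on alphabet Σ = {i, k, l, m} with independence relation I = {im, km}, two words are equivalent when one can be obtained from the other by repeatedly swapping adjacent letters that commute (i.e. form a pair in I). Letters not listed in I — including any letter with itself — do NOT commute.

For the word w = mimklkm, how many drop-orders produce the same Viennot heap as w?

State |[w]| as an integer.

0(m) covers ∅
1(i) covers ∅
2(m) covers 0:m
3(k) covers 1:i
4(l) covers 2:m, 3:k
5(k) covers 4:l
6(m) covers 4:l
floor of heap: 0:m, 1:i
completions by unplaced set U, small U first (add the entries for U minus each lowest piece of U):
  |U|=1: {5}:1  {6}:1
  |U|=2: {5,6}:2
  |U|=3: {4,5,6}:2
  |U|=4: {2,4,5,6}:2  {3,4,5,6}:2
  |U|=5: {0,2,4,5,6}:2  {1,3,4,5,6}:2  {2,3,4,5,6}:4
  start at 0(m): 6
  start at 1(i): 6
sum over floor = 12

12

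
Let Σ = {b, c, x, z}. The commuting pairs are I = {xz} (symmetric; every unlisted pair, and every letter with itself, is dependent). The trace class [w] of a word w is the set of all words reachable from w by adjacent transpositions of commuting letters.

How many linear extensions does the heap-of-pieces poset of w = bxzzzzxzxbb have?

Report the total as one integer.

drop 0:b onto floor
drop 1:x onto {0:b}
drop 2:z onto {0:b}
drop 3:z onto {2:z}
drop 4:z onto {3:z}
drop 5:z onto {4:z}
drop 6:x onto {1:x}
drop 7:z onto {5:z}
drop 8:x onto {6:x}
drop 9:b onto {7:z, 8:x}
drop 10:b onto {9:b}
ground layer = {0:b}
drop-orders for the pieces not yet dropped (sum over which currently-grounded one goes next):
  1 to go: {10} 1
  2 to go: {9,10} 1
  3 to go: {7,9,10} 1  {8,9,10} 1
  4 to go: {5,7,9,10} 1  {6,8,9,10} 1  {7,8,9,10} 2
  5 to go: {1,6,8,9,10} 1  {4,5,7,9,10} 1  {5,7,8,9,10} 3  {6,7,8,9,10} 3
  6 to go: {1,6,7,8,9,10} 4  {3,4,5,7,9,10} 1  {4,5,7,8,9,10} 4  {5,6,7,8,9,10} 6
  7 to go: {1,5,6,7,8,9,10} 10  {2,3,4,5,7,9,10} 1  {3,4,5,7,8,9,10} 5  {4,5,6,7,8,9,10} 10
  8 to go: {1,4,5,6,7,8,9,10} 20  {2,3,4,5,7,8,9,10} 6  {3,4,5,6,7,8,9,10} 15
  9 to go: {1,3,4,5,6,7,8,9,10} 35  {2,3,4,5,6,7,8,9,10} 21
  if 0:b drops first: 56 orders

56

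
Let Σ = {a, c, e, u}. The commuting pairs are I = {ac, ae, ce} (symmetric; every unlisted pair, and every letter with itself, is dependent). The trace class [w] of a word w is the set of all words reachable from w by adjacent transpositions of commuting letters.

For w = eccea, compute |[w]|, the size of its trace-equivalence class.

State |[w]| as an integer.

0(e) covers ∅
1(c) covers ∅
2(c) covers 1:c
3(e) covers 0:e
4(a) covers ∅
floor of heap: 0:e, 1:c, 4:a
completions by unplaced set U, small U first (add the entries for U minus each lowest piece of U):
  |U|=1: {2}:1  {3}:1  {4}:1
  |U|=2: {0,3}:1  {1,2}:1  {2,3}:2  {2,4}:2  {3,4}:2
  |U|=3: {0,2,3}:3  {0,3,4}:3  {1,2,3}:3  {1,2,4}:3  {2,3,4}:6
  start at 0(e): 12
  start at 1(c): 12
  start at 4(a): 6
sum over floor = 30

30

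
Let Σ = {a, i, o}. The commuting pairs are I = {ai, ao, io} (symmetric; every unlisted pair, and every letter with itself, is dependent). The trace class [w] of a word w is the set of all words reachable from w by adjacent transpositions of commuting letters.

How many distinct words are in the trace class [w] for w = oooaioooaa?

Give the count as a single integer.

840

piece 0:o — minimal
piece 1:o rests on {0:o}
piece 2:o rests on {1:o}
piece 3:a — minimal
piece 4:i — minimal
piece 5:o rests on {2:o}
piece 6:o rests on {5:o}
piece 7:o rests on {6:o}
piece 8:a rests on {3:a}
piece 9:a rests on {8:a}
minimal pieces: {0:o, 3:a, 4:i}
ways to finish when only these pieces remain (= sum over removing one remaining piece with nothing left below it):
  1 left: {4}→1  {7}→1  {9}→1
  2 left: {4,7}→2  {4,9}→2  {6,7}→1  {7,9}→2  {8,9}→1
  3 left: {3,8,9}→1  {4,6,7}→3  {4,7,9}→6  {4,8,9}→3  {5,6,7}→1  {6,7,9}→3  {7,8,9}→3
  4 left: {2,5,6,7}→1  {3,4,8,9}→4  {3,7,8,9}→4  {4,5,6,7}→4  {4,6,7,9}→12  {4,7,8,9}→12  {5,6,7,9}→4  {6,7,8,9}→6
  5 left: {1,2,5,6,7}→1  {2,4,5,6,7}→5  {2,5,6,7,9}→5  {3,4,7,8,9}→20  {3,6,7,8,9}→10  {4,5,6,7,9}→20  {4,6,7,8,9}→30  {5,6,7,8,9}→10
  6 left: {0,1,2,5,6,7}→1  {1,2,4,5,6,7}→6  {1,2,5,6,7,9}→6  {2,4,5,6,7,9}→30  {2,5,6,7,8,9}→15  {3,4,6,7,8,9}→60  {3,5,6,7,8,9}→20  {4,5,6,7,8,9}→60
  7 left: {0,1,2,4,5,6,7}→7  {0,1,2,5,6,7,9}→7  {1,2,4,5,6,7,9}→42  {1,2,5,6,7,8,9}→21  {2,3,5,6,7,8,9}→35  {2,4,5,6,7,8,9}→105  {3,4,5,6,7,8,9}→140
  8 left: {0,1,2,4,5,6,7,9}→56  {0,1,2,5,6,7,8,9}→28  {1,2,3,5,6,7,8,9}→56  {1,2,4,5,6,7,8,9}→168  {2,3,4,5,6,7,8,9}→280
  placing 0:o first → 504 extensions
  placing 3:a first → 252 extensions
  placing 4:i first → 84 extensions
total linear extensions = 840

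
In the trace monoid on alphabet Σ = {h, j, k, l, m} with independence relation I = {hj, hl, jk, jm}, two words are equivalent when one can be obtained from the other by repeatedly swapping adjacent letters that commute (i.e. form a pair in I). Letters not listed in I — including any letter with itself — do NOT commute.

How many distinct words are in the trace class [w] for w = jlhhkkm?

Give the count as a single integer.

6

drop 0:j onto floor
drop 1:l onto {0:j}
drop 2:h onto floor
drop 3:h onto {2:h}
drop 4:k onto {1:l, 3:h}
drop 5:k onto {4:k}
drop 6:m onto {5:k}
ground layer = {0:j, 2:h}
drop-orders for the pieces not yet dropped (sum over which currently-grounded one goes next):
  1 to go: {6} 1
  2 to go: {5,6} 1
  3 to go: {4,5,6} 1
  4 to go: {1,4,5,6} 1  {3,4,5,6} 1
  5 to go: {0,1,4,5,6} 1  {1,3,4,5,6} 2  {2,3,4,5,6} 1
  if 0:j drops first: 3 orders
  if 2:h drops first: 3 orders
heap linearizations: 6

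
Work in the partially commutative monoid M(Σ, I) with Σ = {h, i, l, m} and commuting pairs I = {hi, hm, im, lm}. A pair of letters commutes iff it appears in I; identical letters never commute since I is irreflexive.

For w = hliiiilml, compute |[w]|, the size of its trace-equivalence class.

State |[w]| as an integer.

9

piece 0:h — minimal
piece 1:l rests on {0:h}
piece 2:i rests on {1:l}
piece 3:i rests on {2:i}
piece 4:i rests on {3:i}
piece 5:i rests on {4:i}
piece 6:l rests on {5:i}
piece 7:m — minimal
piece 8:l rests on {6:l}
minimal pieces: {0:h, 7:m}
ways to finish when only these pieces remain (= sum over removing one remaining piece with nothing left below it):
  1 left: {7}→1  {8}→1
  2 left: {6,8}→1  {7,8}→2
  3 left: {5,6,8}→1  {6,7,8}→3
  4 left: {4,5,6,8}→1  {5,6,7,8}→4
  5 left: {3,4,5,6,8}→1  {4,5,6,7,8}→5
  6 left: {2,3,4,5,6,8}→1  {3,4,5,6,7,8}→6
  7 left: {1,2,3,4,5,6,8}→1  {2,3,4,5,6,7,8}→7
  placing 0:h first → 8 extensions
  placing 7:m first → 1 extensions
total linear extensions = 9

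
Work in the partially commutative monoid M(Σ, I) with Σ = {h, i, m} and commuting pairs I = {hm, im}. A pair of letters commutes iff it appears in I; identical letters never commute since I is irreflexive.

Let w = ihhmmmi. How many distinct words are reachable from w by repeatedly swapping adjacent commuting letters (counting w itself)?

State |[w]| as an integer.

#0=i has no predecessor
#1=h depends on [0:i]
#2=h depends on [1:h]
#3=m has no predecessor
#4=m depends on [3:m]
#5=m depends on [4:m]
#6=i depends on [2:h]
sources: [0:i, 3:m]
N(rest) = Σ N(rest − s) over sources s of rest; N(one piece) = 1:
  size 1 → [5]=1  [6]=1
  size 2 → [2,6]=1  [4,5]=1  [5,6]=2
  size 3 → [1,2,6]=1  [2,5,6]=3  [3,4,5]=1  [4,5,6]=3
  size 4 → [0,1,2,6]=1  [1,2,5,6]=4  [2,4,5,6]=6  [3,4,5,6]=4
  size 5 → [0,1,2,5,6]=5  [1,2,4,5,6]=10  [2,3,4,5,6]=10
  first=0(i) contributes 20
  first=3(m) contributes 15
|[w]| = 35

35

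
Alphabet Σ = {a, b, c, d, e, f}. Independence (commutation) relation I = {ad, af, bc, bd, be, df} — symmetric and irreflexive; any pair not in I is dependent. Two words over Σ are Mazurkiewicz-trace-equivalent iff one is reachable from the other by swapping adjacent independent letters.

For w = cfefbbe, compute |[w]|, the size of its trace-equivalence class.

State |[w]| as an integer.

drop 0:c onto floor
drop 1:f onto {0:c}
drop 2:e onto {1:f}
drop 3:f onto {2:e}
drop 4:b onto {3:f}
drop 5:b onto {4:b}
drop 6:e onto {3:f}
ground layer = {0:c}
drop-orders for the pieces not yet dropped (sum over which currently-grounded one goes next):
  1 to go: {5} 1  {6} 1
  2 to go: {4,5} 1  {5,6} 2
  3 to go: {4,5,6} 3
  4 to go: {3,4,5,6} 3
  5 to go: {2,3,4,5,6} 3
  if 0:c drops first: 3 orders

3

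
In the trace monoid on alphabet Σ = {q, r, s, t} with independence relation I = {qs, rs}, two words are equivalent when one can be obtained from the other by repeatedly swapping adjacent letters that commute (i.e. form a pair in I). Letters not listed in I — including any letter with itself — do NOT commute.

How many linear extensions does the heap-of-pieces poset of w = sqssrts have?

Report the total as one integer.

10

piece 0:s — minimal
piece 1:q — minimal
piece 2:s rests on {0:s}
piece 3:s rests on {2:s}
piece 4:r rests on {1:q}
piece 5:t rests on {3:s, 4:r}
piece 6:s rests on {5:t}
minimal pieces: {0:s, 1:q}
ways to finish when only these pieces remain (= sum over removing one remaining piece with nothing left below it):
  1 left: {6}→1
  2 left: {5,6}→1
  3 left: {3,5,6}→1  {4,5,6}→1
  4 left: {1,4,5,6}→1  {2,3,5,6}→1  {3,4,5,6}→2
  5 left: {0,2,3,5,6}→1  {1,3,4,5,6}→3  {2,3,4,5,6}→3
  placing 0:s first → 6 extensions
  placing 1:q first → 4 extensions
total linear extensions = 10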